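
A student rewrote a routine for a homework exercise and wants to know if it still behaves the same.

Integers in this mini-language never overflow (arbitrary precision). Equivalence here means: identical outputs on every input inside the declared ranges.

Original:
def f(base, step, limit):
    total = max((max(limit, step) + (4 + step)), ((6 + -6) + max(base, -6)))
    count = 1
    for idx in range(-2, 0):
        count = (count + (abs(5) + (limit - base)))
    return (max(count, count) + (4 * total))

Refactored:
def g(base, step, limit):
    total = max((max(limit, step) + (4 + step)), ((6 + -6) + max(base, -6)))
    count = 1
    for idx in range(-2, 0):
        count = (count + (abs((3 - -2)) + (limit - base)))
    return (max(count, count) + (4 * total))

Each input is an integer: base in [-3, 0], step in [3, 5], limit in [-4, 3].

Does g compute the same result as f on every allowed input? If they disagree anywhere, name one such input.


This is a faithful refactor — arithmetic usage differs, constant usage differs, but the computed results match everywhere.
One worked example (base=0, step=4, limit=2) — f: total = 12; count = 1; [idx=-2]; count = 8; [idx=-1]; count = 15; return 63; g: total = 12; count = 1; [idx=-2]; count = 8; [idx=-1]; count = 15; return 63; agreement on 63.
An exhaustive pass over the 96 declared inputs shows identical outputs.
verdict: equivalent


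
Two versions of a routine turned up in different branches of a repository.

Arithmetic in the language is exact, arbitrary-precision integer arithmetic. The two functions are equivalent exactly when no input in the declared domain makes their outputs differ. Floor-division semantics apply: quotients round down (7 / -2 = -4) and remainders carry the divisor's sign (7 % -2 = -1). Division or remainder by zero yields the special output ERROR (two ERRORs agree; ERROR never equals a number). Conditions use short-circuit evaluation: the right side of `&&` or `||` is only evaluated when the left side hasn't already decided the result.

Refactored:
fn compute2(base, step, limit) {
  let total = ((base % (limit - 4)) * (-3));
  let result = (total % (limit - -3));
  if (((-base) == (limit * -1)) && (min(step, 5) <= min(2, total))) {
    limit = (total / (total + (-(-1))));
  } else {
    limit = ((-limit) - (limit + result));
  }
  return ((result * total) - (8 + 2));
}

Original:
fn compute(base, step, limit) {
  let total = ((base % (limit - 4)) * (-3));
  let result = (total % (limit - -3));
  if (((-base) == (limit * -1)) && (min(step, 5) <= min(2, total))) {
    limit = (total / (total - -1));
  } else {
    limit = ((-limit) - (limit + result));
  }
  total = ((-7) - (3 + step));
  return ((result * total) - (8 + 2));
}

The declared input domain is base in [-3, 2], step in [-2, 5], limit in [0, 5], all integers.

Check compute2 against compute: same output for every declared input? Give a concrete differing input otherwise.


Consider the input base=-3, step=-2, limit=2.
compute: total=3, then result=3, then (((-base) == (limit * -1)) && (min(step, 5) <= min(2, total))) is false, then limit=-7, then total=-8, then returns -34
compute2: total=3, then result=3, then (((-base) == (limit * -1)) && (min(step, 5) <= min(2, total))) is false, then limit=-7, then returns -1
-34 against -1: the behavior changed.
verdict: not equivalent; witness: base=-3, step=-2, limit=2


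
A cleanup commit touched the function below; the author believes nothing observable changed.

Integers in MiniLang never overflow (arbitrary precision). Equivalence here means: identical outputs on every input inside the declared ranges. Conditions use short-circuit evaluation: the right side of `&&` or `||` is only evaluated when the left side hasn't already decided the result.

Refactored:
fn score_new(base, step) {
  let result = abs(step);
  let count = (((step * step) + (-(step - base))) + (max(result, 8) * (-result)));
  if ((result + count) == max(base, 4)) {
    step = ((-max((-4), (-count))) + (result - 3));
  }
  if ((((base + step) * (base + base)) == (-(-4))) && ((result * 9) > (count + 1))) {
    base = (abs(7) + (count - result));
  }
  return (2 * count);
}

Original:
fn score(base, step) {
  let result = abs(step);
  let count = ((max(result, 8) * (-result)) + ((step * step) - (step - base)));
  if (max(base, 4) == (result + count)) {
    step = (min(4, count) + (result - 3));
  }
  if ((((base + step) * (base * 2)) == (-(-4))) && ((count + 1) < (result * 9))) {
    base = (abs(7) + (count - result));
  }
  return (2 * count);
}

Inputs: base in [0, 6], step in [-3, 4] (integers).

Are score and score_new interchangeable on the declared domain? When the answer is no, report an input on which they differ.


This is a faithful refactor — comparison usage differs, plus min/max/abs usage differs, plus constant usage differs, plus arithmetic usage differs, but the computed results match everywhere.
Spot check at base=6, step=1 — score: result becomes 1; next count becomes -2; next (max(base, 4) == (result + count)) evaluates to false; next ((((base + step) * (base * 2)) == (-(-4))) && ((count + 1) < (result * 9))) evaluates to false; next final value -4. score_new: result becomes 1; next count becomes -2; next ((result + count) == max(base, 4)) evaluates to false; next ((((base + step) * (base + base)) == (-(-4))) && ((result * 9) > (count + 1))) evaluates to false; next final value -4. Both give -4.
Checked all 56 inputs in the declared domain: the outputs agree on every one.
verdict: equivalent


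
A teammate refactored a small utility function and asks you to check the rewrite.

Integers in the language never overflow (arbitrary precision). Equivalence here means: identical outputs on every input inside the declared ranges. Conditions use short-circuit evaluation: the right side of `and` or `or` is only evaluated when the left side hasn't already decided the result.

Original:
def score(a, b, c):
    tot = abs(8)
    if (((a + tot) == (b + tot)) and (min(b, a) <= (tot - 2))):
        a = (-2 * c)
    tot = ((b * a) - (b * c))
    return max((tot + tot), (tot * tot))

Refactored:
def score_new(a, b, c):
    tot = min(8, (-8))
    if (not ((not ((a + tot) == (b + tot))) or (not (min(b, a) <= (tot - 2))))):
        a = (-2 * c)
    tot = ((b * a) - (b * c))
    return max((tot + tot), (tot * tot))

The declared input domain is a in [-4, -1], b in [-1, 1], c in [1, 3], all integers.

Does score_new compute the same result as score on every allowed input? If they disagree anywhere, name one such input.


There is a counterexample at a=-1, b=-1, c=1: 9 on one side, 4 on the other.
score: tot=8, then (((a + tot) == (b + tot)) and (min(b, a) <= (tot - 2))) is true, then a=-2, then tot=3, then returns 9
score_new: tot=-8, then (not ((not ((a + tot) == (b + tot))) or (not (min(b, a) <= (tot - 2))))) is false, then tot=2, then returns 4
verdict: not equivalent; witness: a=-1, b=-1, c=1


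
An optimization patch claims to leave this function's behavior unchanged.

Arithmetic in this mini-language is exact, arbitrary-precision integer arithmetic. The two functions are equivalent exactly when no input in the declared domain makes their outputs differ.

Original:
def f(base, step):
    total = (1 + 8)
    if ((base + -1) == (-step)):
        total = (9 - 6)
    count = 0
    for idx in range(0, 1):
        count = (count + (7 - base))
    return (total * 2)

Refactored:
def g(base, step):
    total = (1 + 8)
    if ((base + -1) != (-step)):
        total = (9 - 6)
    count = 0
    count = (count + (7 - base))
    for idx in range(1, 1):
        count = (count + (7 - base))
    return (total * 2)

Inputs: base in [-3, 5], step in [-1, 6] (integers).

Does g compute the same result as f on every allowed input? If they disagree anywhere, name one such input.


Evaluate both at base=-3, step=-1.
f: total becomes 9; next ((base + -1) == (-step)) evaluates to false; next count becomes 0; next at idx=0:; next count becomes 10; next final value 18
g: total becomes 9; next ((base + -1) != (-step)) evaluates to true; next total becomes 3; next count becomes 0; next count becomes 10; next idx never enters its loop body; next final value 6
18 != 6, so the rewrite changes behavior.
verdict: not equivalent; witness: base=-3, step=-1


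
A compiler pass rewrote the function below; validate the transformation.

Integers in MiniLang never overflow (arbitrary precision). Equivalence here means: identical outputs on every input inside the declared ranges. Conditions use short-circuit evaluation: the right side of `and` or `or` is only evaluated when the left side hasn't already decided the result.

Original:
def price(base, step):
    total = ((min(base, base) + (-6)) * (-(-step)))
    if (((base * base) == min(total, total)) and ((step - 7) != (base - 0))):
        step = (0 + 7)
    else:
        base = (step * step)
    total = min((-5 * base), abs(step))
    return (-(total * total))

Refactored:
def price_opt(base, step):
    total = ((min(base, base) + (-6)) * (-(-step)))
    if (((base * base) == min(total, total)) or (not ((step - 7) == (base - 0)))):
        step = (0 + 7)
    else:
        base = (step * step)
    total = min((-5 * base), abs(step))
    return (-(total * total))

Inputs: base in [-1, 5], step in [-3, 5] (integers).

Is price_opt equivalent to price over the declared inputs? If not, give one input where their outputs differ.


Consider the input base=-1, step=-3.
price: total becomes 21; next (((base * base) == min(total, total)) and ((step - 7) != (base - 0))) evaluates to false; next base becomes 9; next total becomes -45; next final value -2025
price_opt: total becomes 21; next (((base * base) == min(total, total)) or (not ((step - 7) == (base - 0)))) evaluates to true; next step becomes 7; next total becomes 5; next final value -25
-2025 against -25: the behavior changed.
verdict: not equivalent; witness: base=-1, step=-3


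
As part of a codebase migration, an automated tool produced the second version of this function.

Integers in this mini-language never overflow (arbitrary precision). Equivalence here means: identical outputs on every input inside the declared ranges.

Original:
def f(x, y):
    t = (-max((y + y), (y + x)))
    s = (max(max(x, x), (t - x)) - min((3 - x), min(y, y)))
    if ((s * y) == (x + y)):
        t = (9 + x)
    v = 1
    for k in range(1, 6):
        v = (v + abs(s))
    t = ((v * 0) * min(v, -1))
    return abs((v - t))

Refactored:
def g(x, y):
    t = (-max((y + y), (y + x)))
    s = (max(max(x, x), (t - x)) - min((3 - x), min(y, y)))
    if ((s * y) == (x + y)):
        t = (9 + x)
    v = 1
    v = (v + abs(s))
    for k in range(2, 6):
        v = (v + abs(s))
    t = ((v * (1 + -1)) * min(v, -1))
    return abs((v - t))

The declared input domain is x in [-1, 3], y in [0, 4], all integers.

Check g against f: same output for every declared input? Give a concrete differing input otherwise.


This is a faithful refactor — loop structure differs, and statement counts differ, and min/max/abs usage differs, and arithmetic usage differs, and constant usage differs, but the computed results match everywhere.
Tracing x=3, y=4: f: t = -8; s = 3; ((s * y) == (x + y)) -> false; v = 1; [k=1]; v = 4; [k=2]; v = 7; [k=3]; v = 10; [k=4]; v = 13; [k=5]; v = 16; t = 0; return 16 | g: t = -8; s = 3; ((s * y) == (x + y)) -> false; v = 1; v = 4; [k=2]; v = 7; [k=3]; v = 10; [k=4]; v = 13; [k=5]; v = 16; t = 0; return 16 — matching result 16.
Every one of the 25 inputs gives matching results.
verdict: equivalent


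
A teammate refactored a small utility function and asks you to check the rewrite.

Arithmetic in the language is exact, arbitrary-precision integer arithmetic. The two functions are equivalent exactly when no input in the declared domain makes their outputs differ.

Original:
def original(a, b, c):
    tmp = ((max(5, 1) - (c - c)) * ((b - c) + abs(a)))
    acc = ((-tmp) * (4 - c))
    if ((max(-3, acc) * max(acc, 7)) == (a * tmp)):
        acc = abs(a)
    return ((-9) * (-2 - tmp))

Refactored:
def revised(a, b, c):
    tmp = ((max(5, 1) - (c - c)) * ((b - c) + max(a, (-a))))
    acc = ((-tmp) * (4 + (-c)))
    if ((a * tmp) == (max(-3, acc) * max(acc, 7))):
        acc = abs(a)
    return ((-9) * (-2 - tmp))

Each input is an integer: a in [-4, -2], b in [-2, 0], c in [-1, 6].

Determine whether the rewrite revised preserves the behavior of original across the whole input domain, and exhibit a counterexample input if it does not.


Side by side, the visible changes include: min/max/abs usage differs; arithmetic usage differs.
As a probe, take a=-4, b=0, c=2: original runs tmp := 10 | acc := -20 | ((max(-3, acc) * max(acc, 7)) == (a * tmp)): false | result 108; revised runs tmp := 10 | acc := -20 | ((a * tmp) == (max(-3, acc) * max(acc, 7))): false | result 108; both end at 108.
An exhaustive pass over the 72 declared inputs shows identical outputs.
verdict: equivalent


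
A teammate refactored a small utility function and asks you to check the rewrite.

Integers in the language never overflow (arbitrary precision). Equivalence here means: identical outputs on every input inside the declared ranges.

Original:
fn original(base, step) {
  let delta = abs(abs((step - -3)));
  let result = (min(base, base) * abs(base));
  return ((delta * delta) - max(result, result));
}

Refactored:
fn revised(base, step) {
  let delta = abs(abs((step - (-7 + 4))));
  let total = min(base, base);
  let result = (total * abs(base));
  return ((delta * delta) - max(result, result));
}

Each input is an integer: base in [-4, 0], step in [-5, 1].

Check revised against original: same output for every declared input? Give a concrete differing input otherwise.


Reading the diff, among the changes: statement counts differ, plus constant usage differs, plus arithmetic usage differs, plus local variable names differ.
Tracing base=-3, step=-2: original: delta := 1 | result := -9 | result 10 | revised: delta := 1 | total := -3 | result := -9 | result 10 — matching result 10.
Every one of the 35 inputs gives matching results.
verdict: equivalent


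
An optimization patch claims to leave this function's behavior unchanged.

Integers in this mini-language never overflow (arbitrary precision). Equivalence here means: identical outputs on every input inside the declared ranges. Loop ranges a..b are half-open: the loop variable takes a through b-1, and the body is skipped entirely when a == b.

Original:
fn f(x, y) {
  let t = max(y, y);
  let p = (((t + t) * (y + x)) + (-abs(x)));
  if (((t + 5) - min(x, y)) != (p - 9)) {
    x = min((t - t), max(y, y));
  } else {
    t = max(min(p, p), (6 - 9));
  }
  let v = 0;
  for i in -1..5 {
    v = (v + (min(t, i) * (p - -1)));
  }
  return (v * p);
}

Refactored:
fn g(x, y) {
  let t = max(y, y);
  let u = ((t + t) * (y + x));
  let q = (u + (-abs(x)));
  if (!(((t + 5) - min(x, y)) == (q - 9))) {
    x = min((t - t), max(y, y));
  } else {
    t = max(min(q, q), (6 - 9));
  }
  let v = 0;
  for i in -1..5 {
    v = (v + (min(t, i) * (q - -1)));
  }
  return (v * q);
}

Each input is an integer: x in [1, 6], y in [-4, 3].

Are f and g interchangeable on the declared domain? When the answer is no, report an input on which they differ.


Behavior is preserved: although boolean connective usage differs, plus statement counts differ, plus local variable names differ, plus comparison usage differs, the outputs never diverge.
One worked example (x=6, y=-3) — f: t becomes -3; next p becomes -24; next (((t + 5) - min(x, y)) != (p - 9)) evaluates to true; next x becomes -3; next v becomes 0; next at i=-1:; next v becomes 69; next at i=0:; next v becomes 138; next at i=1:; next v becomes 207; next at i=2:; next v becomes 276; next at i=3:; next v becomes 345; next at i=4:; next v becomes 414; next final value -9936; g: t becomes -3; next u becomes -18; next q becomes -24; next (!(((t + 5) - min(x, y)) == (q - 9))) evaluates to true; next x becomes -3; next v becomes 0; next at i=-1:; next v becomes 69; next at i=0:; next v becomes 138; next at i=1:; next v becomes 207; next at i=2:; next v becomes 276; next at i=3:; next v becomes 345; next at i=4:; next v becomes 414; next final value -9936; agreement on -9936.
Across all 48 domain points the two functions coincide.
verdict: equivalent


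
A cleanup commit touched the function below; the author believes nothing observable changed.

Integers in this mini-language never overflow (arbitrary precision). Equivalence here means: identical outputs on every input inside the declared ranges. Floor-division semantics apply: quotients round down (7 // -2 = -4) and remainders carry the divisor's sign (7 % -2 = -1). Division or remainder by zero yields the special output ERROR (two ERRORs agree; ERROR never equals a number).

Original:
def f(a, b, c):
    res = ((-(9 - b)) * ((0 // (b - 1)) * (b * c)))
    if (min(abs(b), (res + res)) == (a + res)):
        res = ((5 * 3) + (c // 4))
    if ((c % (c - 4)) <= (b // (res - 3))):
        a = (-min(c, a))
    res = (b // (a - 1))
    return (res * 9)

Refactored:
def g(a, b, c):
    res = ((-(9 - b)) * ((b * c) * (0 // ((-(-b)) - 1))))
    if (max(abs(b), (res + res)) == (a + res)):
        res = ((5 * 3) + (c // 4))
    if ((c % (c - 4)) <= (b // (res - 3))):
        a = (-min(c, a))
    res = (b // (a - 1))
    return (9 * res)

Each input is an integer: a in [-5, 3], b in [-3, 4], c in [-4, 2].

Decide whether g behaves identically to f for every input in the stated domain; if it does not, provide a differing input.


Consider the input a=0, b=4, c=-1.
f: res = 0; (min(abs(b), (res + res)) == (a + res)) -> true; res = 14; ((c % (c - 4)) <= (b // (res - 3))) -> true; a = 1; division by zero -> ERROR
g: res = 0; (max(abs(b), (res + res)) == (a + res)) -> false; ((c % (c - 4)) <= (b // (res - 3))) -> false; res = -4; return -36
ERROR and -36 differ, so these are not the same function on this domain.
verdict: not equivalent; witness: a=0, b=4, c=-1


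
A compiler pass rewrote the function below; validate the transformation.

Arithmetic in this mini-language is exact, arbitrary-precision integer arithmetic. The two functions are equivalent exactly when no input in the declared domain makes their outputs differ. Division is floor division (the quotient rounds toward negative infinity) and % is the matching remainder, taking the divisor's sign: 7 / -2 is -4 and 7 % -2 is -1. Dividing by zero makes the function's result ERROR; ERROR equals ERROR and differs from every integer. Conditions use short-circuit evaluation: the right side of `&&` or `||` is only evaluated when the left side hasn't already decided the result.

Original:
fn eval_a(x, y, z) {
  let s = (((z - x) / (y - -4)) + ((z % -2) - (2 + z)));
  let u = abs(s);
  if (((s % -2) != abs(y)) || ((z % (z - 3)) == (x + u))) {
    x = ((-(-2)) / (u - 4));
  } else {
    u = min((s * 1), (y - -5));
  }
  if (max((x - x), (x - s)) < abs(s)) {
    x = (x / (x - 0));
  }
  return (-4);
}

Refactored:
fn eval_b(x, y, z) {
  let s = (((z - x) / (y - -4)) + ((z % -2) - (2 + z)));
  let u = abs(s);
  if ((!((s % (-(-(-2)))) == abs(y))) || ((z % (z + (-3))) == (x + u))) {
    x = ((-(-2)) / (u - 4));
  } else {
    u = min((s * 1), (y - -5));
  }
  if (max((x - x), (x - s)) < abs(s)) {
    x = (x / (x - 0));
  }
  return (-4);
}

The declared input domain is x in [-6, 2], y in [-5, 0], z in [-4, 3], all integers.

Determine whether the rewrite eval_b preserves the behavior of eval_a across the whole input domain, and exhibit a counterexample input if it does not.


This is a faithful refactor — arithmetic usage differs; boolean connective usage differs; comparison usage differs, but the computed results match everywhere.
As a probe, take x=0, y=-5, z=-3: eval_a runs s := 3 | u := 3 | (((s % -2) != abs(y)) || ((z % (z - 3)) == (x + u))): true | x := -2 | (max((x - x), (x - s)) < abs(s)): true | x := 1 | result -4; eval_b runs s := 3 | u := 3 | ((!((s % (-(-(-2)))) == abs(y))) || ((z % (z + (-3))) == (x + u))): true | x := -2 | (max((x - x), (x - s)) < abs(s)): true | x := 1 | result -4; both end at -4.
Checked all 432 inputs in the declared domain: the outputs agree on every one.
verdict: equivalent


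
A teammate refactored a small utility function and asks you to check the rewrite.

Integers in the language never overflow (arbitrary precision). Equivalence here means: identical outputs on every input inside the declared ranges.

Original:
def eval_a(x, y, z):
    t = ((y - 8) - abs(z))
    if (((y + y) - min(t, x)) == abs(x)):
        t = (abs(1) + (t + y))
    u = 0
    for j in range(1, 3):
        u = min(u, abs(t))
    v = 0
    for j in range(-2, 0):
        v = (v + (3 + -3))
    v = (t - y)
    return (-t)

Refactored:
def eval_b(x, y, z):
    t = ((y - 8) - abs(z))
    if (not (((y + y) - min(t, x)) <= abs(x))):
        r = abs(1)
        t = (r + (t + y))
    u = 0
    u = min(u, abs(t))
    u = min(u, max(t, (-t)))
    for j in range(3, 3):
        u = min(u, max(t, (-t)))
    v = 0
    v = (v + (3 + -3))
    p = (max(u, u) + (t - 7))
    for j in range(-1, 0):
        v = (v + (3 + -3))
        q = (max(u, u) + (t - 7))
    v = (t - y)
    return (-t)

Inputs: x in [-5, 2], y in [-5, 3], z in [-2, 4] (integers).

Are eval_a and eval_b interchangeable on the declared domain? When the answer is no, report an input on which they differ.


Take x=-5, y=-5, z=-2.
eval_a: t=-15, then (((y + y) - min(t, x)) == abs(x)) is true, then t=-19, then u=0, then (j=1), then u=0, then (j=2), then u=0, then v=0, then (j=-2), then v=0, then (j=-1), then v=0, then v=-14, then returns 19
eval_b: t=-15, then (not (((y + y) - min(t, x)) <= abs(x))) is false, then u=0, then u=0, then u=0, then the loop over j runs zero times, then v=0, then v=0, then p=-22, then (j=-1), then v=0, then q=-22, then v=-10, then returns 15
19 and 15 differ, so these are not the same function on this domain.
verdict: not equivalent; witness: x=-5, y=-5, z=-2


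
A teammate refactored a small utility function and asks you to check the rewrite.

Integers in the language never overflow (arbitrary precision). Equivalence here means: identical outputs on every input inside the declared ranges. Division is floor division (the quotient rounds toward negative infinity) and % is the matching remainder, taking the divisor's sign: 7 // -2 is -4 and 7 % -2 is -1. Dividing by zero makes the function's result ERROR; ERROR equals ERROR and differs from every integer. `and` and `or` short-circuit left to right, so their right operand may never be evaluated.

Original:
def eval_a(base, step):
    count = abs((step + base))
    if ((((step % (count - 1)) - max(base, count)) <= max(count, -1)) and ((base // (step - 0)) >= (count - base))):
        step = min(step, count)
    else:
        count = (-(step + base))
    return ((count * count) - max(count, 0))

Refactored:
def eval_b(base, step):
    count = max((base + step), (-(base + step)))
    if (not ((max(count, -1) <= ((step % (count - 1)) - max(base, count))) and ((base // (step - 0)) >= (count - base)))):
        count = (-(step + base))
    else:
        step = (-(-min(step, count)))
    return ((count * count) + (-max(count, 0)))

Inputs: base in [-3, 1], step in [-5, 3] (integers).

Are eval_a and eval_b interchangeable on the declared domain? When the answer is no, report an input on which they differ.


Try base=-3, step=0.
eval_a: count := 3 | divide-by-zero, output ERROR
eval_b: count := 3 | (not ((max(count, -1) <= ((step % (count - 1)) - max(base, count))) and ((base // (step - 0)) >= (count - base)))): true | count := 3 | result 6
ERROR against 6: the behavior changed.
verdict: not equivalent; witness: base=-3, step=0


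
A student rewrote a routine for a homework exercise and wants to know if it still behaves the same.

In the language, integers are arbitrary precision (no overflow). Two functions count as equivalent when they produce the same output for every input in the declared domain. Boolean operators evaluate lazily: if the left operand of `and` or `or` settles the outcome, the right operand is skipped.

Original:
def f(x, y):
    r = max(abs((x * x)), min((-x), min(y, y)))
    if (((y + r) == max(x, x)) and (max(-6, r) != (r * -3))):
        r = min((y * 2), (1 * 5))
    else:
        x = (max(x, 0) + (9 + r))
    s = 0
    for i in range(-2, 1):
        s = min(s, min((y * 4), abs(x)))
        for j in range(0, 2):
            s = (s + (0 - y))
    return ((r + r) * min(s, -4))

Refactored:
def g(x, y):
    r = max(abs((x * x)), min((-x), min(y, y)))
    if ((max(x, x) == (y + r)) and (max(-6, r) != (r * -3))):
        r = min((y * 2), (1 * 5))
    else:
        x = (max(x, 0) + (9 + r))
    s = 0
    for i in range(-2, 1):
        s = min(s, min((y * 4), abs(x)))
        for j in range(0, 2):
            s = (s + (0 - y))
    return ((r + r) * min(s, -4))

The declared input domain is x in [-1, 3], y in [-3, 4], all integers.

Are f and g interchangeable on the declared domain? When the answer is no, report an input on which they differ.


Side by side, the visible changes include: same computation, different form.
One worked example (x=2, y=0) — f: r becomes 4; next (((y + r) == max(x, x)) and (max(-6, r) != (r * -3))) evaluates to false; next x becomes 15; next s becomes 0; next at i=-2:; next s becomes 0; next at j=0:; next s becomes 0; next at j=1:; next s becomes 0; next at i=-1:; next s becomes 0; next at j=0:; next s becomes 0; next at j=1:; next s becomes 0; next at i=0:; next s becomes 0; next at j=0:; next s becomes 0; next at j=1:; next s becomes 0; next final value -32; g: r becomes 4; next ((max(x, x) == (y + r)) and (max(-6, r) != (r * -3))) evaluates to false; next x becomes 15; next s becomes 0; next at i=-2:; next s becomes 0; next at j=0:; next s becomes 0; next at j=1:; next s becomes 0; next at i=-1:; next s becomes 0; next at j=0:; next s becomes 0; next at j=1:; next s becomes 0; next at i=0:; next s becomes 0; next at j=0:; next s becomes 0; next at j=1:; next s becomes 0; next final value -32; agreement on -32.
Sweeping the whole domain (40 inputs) finds no disagreement.
verdict: equivalent


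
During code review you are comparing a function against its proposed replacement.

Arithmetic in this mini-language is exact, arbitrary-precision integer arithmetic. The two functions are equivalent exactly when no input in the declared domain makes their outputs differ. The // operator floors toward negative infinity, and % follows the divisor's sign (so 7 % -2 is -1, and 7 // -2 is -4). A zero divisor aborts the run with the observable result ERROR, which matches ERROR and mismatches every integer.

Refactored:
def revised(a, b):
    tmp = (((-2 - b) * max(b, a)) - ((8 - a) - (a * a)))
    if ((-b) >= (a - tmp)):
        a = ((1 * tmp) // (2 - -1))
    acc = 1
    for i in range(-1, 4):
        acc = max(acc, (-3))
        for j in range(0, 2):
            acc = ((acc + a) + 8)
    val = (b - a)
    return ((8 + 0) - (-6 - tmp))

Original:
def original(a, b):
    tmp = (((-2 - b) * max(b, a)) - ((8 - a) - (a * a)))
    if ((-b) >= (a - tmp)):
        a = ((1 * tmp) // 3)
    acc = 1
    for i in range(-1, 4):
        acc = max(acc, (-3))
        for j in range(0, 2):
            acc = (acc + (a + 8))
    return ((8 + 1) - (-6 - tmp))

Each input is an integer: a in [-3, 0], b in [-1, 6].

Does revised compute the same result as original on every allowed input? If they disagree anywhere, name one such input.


Consider the input a=-3, b=-1.
original: tmp = -1; ((-b) >= (a - tmp)) -> true; a = -1; acc = 1; [i=-1]; acc = 1; [j=0]; acc = 8; [j=1]; acc = 15; [i=0]; acc = 15; [j=0]; acc = 22; [j=1]; acc = 29; [i=1]; acc = 29; [j=0]; acc = 36; [j=1]; acc = 43; [i=2]; acc = 43; [j=0]; acc = 50; [j=1]; acc = 57; [i=3]; acc = 57; [j=0]; acc = 64; [j=1]; acc = 71; return 14
revised: tmp = -1; ((-b) >= (a - tmp)) -> true; a = -1; acc = 1; [i=-1]; acc = 1; [j=0]; acc = 8; [j=1]; acc = 15; [i=0]; acc = 15; [j=0]; acc = 22; [j=1]; acc = 29; [i=1]; acc = 29; [j=0]; acc = 36; [j=1]; acc = 43; [i=2]; acc = 43; [j=0]; acc = 50; [j=1]; acc = 57; [i=3]; acc = 57; [j=0]; acc = 64; [j=1]; acc = 71; val = 0; return 13
14 != 13, so the rewrite changes behavior.
verdict: not equivalent; witness: a=-3, b=-1


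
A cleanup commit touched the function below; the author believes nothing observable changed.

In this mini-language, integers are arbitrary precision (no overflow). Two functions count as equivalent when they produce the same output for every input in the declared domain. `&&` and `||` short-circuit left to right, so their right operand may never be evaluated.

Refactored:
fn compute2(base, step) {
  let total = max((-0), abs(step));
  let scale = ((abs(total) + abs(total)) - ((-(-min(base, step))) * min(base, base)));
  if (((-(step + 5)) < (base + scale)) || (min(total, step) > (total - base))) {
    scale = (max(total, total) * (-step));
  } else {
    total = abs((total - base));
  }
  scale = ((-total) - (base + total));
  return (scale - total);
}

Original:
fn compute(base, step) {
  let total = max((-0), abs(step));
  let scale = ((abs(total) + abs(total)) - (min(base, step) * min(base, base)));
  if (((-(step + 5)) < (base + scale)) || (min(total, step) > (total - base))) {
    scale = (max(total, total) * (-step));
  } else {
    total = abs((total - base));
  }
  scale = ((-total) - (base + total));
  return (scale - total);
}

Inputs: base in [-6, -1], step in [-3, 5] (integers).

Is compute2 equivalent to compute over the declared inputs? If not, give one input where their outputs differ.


The two versions differ — the changes include same computation, different form.
One worked example (base=-3, step=2) — compute: total becomes 2; next scale becomes -5; next (((-(step + 5)) < (base + scale)) || (min(total, step) > (total - base))) evaluates to false; next total becomes 5; next scale becomes -7; next final value -12; compute2: total becomes 2; next scale becomes -5; next (((-(step + 5)) < (base + scale)) || (min(total, step) > (total - base))) evaluates to false; next total becomes 5; next scale becomes -7; next final value -12; agreement on -12.
Sweeping the whole domain (54 inputs) finds no disagreement.
verdict: equivalent


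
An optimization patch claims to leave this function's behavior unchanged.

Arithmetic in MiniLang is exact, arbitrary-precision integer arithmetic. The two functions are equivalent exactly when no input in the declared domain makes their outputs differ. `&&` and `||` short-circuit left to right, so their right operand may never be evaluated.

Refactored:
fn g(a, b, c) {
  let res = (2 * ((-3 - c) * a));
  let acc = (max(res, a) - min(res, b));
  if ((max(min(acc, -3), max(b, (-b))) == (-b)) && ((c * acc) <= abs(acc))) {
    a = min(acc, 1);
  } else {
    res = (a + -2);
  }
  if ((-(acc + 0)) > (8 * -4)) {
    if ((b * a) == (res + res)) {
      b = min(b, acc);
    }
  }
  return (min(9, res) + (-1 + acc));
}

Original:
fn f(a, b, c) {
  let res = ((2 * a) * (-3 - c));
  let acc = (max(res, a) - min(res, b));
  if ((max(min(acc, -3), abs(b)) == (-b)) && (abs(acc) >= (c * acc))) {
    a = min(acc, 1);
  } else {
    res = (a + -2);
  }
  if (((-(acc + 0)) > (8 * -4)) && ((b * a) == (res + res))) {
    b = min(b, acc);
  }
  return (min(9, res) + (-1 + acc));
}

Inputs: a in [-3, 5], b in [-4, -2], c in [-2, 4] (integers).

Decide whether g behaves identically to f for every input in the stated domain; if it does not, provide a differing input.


Changes here: comparison usage differs, plus statement counts differ, plus boolean connective usage differs, plus min/max/abs usage differs, plus branching structure differs; the full 189-point sweep finds no disagreement.
verdict: equivalent


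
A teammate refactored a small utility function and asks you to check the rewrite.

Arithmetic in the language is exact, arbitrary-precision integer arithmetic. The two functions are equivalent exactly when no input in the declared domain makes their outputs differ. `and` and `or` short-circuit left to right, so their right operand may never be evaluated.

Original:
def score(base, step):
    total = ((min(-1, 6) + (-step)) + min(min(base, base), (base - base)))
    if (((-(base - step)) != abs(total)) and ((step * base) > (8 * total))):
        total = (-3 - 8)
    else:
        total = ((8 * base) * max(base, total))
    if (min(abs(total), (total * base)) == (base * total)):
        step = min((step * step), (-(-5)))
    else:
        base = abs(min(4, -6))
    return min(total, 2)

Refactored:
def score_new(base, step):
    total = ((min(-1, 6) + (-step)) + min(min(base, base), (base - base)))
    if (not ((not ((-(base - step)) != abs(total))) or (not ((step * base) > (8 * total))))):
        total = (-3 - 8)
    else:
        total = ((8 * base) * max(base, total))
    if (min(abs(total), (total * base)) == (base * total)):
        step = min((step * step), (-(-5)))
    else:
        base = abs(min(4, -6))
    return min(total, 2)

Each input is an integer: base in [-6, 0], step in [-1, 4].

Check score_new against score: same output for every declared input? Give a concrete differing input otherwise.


Reading the diff, among the changes: boolean connective usage differs.
Spot check at base=-5, step=4 — score: total=-10, then (((-(base - step)) != abs(total)) and ((step * base) > (8 * total))) is true, then total=-11, then (min(abs(total), (total * base)) == (base * total)) is false, then base=6, then returns -11. score_new: total=-10, then (not ((not ((-(base - step)) != abs(total))) or (not ((step * base) > (8 * total))))) is true, then total=-11, then (min(abs(total), (total * base)) == (base * total)) is false, then base=6, then returns -11. Both give -11.
Every one of the 42 inputs gives matching results.
verdict: equivalent


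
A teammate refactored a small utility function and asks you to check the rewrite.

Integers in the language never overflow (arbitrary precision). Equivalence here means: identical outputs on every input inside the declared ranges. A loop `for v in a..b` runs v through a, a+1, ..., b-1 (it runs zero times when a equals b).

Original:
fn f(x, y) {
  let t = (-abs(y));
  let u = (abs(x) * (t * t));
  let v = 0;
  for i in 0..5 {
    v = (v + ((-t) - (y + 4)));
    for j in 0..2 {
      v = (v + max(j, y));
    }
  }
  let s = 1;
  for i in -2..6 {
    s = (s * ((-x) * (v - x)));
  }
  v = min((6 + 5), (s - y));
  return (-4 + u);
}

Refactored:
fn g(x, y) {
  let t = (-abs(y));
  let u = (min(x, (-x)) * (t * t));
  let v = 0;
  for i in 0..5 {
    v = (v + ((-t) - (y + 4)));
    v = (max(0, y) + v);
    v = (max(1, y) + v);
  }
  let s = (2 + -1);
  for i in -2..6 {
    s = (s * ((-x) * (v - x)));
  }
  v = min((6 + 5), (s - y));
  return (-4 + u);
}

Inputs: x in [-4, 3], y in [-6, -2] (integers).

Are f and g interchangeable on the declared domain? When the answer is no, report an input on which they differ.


Evaluate both at x=-4, y=-6.
f: t becomes -6; next u becomes 144; next v becomes 0; next at i=0:; next v becomes 8; next at j=0:; next v becomes 8; next at j=1:; next v becomes 9; next at i=1:; next v becomes 17; next at j=0:; next v becomes 17; next at j=1:; next v becomes 18; next at i=2:; next v becomes 26; next at j=0:; next v becomes 26; next at j=1:; next v becomes 27; next at i=3:; next v becomes 35; next at j=0:; next v becomes 35; next at j=1:; next v becomes 36; next at i=4:; next v becomes 44; next at j=0:; next v becomes 44; next at j=1:; next v becomes 45; next s becomes 1; next at i=-2:; next s becomes 196; next at i=-1:; next s becomes 38416; next at i=0:; next s becomes 7529536; next at i=1:; next s becomes 1475789056; next at i=2:; next s becomes 289254654976; next at i=3:; next s becomes 56693912375296; next at i=4:; next s becomes 11112006825558016; next at i=5:; next s becomes 2177953337809371136; next v becomes 11; next final value 140
g: t becomes -6; next u becomes -144; next v becomes 0; next at i=0:; next v becomes 8; next v becomes 8; next v becomes 9; next at i=1:; next v becomes 17; next v becomes 17; next v becomes 18; next at i=2:; next v becomes 26; next v becomes 26; next v becomes 27; next at i=3:; next v becomes 35; next v becomes 35; next v becomes 36; next at i=4:; next v becomes 44; next v becomes 44; next v becomes 45; next s becomes 1; next at i=-2:; next s becomes 196; next at i=-1:; next s becomes 38416; next at i=0:; next s becomes 7529536; next at i=1:; next s becomes 1475789056; next at i=2:; next s becomes 289254654976; next at i=3:; next s becomes 56693912375296; next at i=4:; next s becomes 11112006825558016; next at i=5:; next s becomes 2177953337809371136; next v becomes 11; next final value -148
140 against -148: the behavior changed.
verdict: not equivalent; witness: x=-4, y=-6


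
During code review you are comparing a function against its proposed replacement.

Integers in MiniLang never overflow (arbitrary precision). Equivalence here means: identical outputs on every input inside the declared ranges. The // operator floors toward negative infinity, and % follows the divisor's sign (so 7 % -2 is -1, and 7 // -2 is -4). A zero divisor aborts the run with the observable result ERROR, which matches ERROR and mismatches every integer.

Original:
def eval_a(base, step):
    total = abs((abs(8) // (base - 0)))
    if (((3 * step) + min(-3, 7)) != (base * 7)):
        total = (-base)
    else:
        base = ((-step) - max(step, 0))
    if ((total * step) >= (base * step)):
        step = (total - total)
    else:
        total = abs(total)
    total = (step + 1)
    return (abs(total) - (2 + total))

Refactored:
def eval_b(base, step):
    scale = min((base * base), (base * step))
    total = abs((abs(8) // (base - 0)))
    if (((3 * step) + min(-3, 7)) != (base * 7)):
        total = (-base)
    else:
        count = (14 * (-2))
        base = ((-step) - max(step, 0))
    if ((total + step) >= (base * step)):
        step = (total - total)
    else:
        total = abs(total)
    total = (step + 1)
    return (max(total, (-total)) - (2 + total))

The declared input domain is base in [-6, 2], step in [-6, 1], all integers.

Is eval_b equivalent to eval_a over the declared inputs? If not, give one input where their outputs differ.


Not equivalent: base=1, step=-6 separates them (-2 vs 8).
eval_a: total := 8 | (((3 * step) + min(-3, 7)) != (base * 7)): true | total := -1 | ((total * step) >= (base * step)): true | step := 0 | total := 1 | result -2
eval_b: scale := -6 | total := 8 | (((3 * step) + min(-3, 7)) != (base * 7)): true | total := -1 | ((total + step) >= (base * step)): false | total := 1 | total := -5 | result 8
verdict: not equivalent; witness: base=1, step=-6


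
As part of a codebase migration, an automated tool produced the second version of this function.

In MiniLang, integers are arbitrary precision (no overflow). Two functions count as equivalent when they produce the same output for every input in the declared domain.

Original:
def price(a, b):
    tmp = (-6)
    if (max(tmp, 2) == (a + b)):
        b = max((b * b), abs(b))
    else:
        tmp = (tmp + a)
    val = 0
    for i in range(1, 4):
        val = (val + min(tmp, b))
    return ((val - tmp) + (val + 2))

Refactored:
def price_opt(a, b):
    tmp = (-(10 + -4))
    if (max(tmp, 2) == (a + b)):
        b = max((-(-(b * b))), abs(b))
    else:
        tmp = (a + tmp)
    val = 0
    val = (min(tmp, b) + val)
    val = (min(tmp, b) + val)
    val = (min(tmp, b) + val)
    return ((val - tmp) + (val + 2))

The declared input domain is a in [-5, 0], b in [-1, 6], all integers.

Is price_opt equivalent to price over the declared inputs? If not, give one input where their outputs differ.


The two are interchangeable: min/max/abs usage differs, plus arithmetic usage differs, plus statement counts differ, plus loop structure differs, plus local variable names differ, plus constant usage differs, and every declared input agrees.
One worked example (a=-1, b=0) — price: tmp := -6 | (max(tmp, 2) == (a + b)): false | tmp := -7 | val := 0 | iter i=1: | val := -7 | iter i=2: | val := -14 | iter i=3: | val := -21 | result -33; price_opt: tmp := -6 | (max(tmp, 2) == (a + b)): false | tmp := -7 | val := 0 | val := -7 | val := -14 | val := -21 | result -33; agreement on -33.
Checked all 48 inputs in the declared domain: the outputs agree on every one.
verdict: equivalent


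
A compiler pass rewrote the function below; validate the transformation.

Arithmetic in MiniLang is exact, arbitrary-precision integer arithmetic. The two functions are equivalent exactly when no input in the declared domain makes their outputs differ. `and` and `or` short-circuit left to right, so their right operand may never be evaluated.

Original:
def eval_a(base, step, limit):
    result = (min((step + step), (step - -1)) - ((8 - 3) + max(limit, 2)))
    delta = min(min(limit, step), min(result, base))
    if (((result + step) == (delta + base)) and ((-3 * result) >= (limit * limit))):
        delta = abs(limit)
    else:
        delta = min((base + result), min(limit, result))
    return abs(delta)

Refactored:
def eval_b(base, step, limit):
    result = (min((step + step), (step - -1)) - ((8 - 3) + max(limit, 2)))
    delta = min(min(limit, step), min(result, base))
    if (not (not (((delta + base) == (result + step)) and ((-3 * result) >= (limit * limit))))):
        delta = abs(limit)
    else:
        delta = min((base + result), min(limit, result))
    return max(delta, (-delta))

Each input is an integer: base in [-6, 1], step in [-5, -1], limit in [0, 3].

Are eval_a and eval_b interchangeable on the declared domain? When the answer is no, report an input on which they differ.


Behavior is preserved: although boolean connective usage differs; and min/max/abs usage differs, the outputs never diverge.
As a probe, take base=0, step=-5, limit=2: eval_a runs result = -17; delta = -17; (((result + step) == (delta + base)) and ((-3 * result) >= (limit * limit))) -> false; delta = -17; return 17; eval_b runs result = -17; delta = -17; (not (not (((delta + base) == (result + step)) and ((-3 * result) >= (limit * limit))))) -> false; delta = -17; return 17; both end at 17.
Every one of the 160 inputs gives matching results.
verdict: equivalent
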